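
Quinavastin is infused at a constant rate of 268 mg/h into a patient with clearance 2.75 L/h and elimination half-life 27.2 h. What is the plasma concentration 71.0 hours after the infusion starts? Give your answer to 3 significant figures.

Css = rate / CL = 268 / 2.75 = 97.45 mg/L
k = ln 2 / 27.2 = 0.02548 h⁻¹
C(t) = Css (1 − e^(−kt)) = 97.45 × (1 − e^(−1.809)) = 97.45 × 0.8362 ≈ 81.5 mg/L

81.5 mg/L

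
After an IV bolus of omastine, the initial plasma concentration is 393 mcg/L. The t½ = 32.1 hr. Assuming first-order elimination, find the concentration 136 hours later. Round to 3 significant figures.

20.8 mcg/L

k = ln 2 / 32.1 = 0.02159 hr⁻¹
136 hr is 4.237 half-lives, so C = 393 × (1/2)^4.237 = 393 × 0.05304 ≈ 20.8 mcg/L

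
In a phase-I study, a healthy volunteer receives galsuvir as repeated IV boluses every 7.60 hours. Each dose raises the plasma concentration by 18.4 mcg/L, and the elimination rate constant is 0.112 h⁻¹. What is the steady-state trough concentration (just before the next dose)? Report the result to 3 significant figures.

Fraction remaining after one interval: e^(−kτ) = e^(−0.1120 × 7.60) = 0.4269
R = 1 / (1 − 0.4269) = 1.745
Css,max = 18.4 × 1.745 = 32.11 mcg/L
Css,min = Css,max × e^(−kτ) = 32.11 × 0.4269 ≈ 13.7 mcg/L

13.7 mcg/L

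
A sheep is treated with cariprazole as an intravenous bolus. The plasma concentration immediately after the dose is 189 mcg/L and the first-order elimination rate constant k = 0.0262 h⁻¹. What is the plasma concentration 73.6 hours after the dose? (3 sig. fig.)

27.5 mcg/L

C(t) = C₀ e^(−kt) = 189 × e^(−0.02620 × 73.6) = 189 × e^(−1.928) = 189 × 0.1454 ≈ 27.5 mcg/L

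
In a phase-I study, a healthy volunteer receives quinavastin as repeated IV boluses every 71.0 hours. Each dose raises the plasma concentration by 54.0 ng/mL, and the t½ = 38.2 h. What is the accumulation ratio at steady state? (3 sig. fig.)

k = ln 2 / 38.2 = 0.01815 h⁻¹
Fraction remaining after one interval: e^(−kτ) = e^(−0.01815 × 71.0) = 0.2757
R = 1 / (1 − 0.2757) = 1 / 0.7243 ≈ 1.38

1.38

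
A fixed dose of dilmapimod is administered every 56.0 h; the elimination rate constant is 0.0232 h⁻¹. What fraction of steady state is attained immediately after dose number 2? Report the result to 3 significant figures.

0.926

f_n = 1 − e^(−nkτ) = 1 − e^(−2 × 0.02320 × 56.0) = 1 − e^(−2.598) = 1 − 0.07439 ≈ 0.926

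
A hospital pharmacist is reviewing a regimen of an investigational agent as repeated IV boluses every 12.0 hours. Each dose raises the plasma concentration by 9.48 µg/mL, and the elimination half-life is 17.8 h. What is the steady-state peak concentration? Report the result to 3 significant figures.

25.4 µg/mL

k = ln 2 / 17.8 = 0.03894 h⁻¹
Fraction remaining after one interval: e^(−kτ) = e^(−0.03894 × 12.0) = 0.6267
R = 1 / (1 − 0.6267) = 2.679
Css,max = 9.48 × 2.679 ≈ 25.4 µg/mL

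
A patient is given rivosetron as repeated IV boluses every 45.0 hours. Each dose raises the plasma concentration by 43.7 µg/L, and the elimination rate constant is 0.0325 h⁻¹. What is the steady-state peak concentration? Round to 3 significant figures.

Fraction remaining after one interval: e^(−kτ) = e^(−0.03250 × 45.0) = 0.2317
R = 1 / (1 − 0.2317) = 1.302
Css,max = 43.7 × 1.302 ≈ 56.9 µg/L

56.9 µg/L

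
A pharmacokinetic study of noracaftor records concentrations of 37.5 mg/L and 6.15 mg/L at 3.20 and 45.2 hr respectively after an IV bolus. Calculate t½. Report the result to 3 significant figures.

k = ln(C₁/C₂) / (t₂ − t₁) = ln(37.5/6.15) / (45.2 − 3.20)
  = 1.808 / 42.00 = 0.04304 hr⁻¹
t½ = ln 2 / k = ln 2 / 0.04304 ≈ 16.1 hours

16.1 hours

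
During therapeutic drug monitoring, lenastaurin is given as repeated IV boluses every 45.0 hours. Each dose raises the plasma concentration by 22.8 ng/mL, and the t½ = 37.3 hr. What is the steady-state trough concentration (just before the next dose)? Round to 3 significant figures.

k = ln 2 / 37.3 = 0.01858 hr⁻¹
Fraction remaining after one interval: e^(−kτ) = e^(−0.01858 × 45.0) = 0.4333
R = 1 / (1 − 0.4333) = 1.765
Css,max = 22.8 × 1.765 = 40.24 ng/mL
Css,min = Css,max × e^(−kτ) = 40.24 × 0.4333 ≈ 17.4 ng/mL

17.4 ng/mL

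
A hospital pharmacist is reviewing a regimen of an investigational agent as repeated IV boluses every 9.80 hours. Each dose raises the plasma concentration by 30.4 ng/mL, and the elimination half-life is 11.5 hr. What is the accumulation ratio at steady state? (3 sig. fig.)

k = ln 2 / 11.5 = 0.06027 hr⁻¹
Fraction remaining after one interval: e^(−kτ) = e^(−0.06027 × 9.80) = 0.5539
R = 1 / (1 − 0.5539) = 1 / 0.4461 ≈ 2.24

2.24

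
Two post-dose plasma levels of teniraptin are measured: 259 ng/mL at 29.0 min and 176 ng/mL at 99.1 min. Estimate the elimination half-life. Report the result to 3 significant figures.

126 minutes

k = ln(C₁/C₂) / (t₂ − t₁) = ln(259/176) / (99.1 − 29.0)
  = 0.3863 / 70.10 = 0.005511 min⁻¹
t½ = ln 2 / k = ln 2 / 0.005511 ≈ 126 minutes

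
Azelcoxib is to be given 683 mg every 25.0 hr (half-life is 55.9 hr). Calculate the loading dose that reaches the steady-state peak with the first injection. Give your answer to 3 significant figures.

k = ln 2 / 55.9 = 0.01240 hr⁻¹
Accumulation ratio R = 1 / (1 − e^(−kτ)) = 1 / (1 − e^(−0.01240×25.0)) = 1 / (1 − 0.7335) = 3.752
Loading dose = maintenance dose × R = 683 × 3.752 ≈ 2560 mg

2560 mg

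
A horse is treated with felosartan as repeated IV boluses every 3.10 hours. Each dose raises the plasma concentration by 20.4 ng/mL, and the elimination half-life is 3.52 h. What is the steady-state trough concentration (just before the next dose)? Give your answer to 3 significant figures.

k = ln 2 / 3.52 = 0.1969 h⁻¹
Fraction remaining after one interval: e^(−kτ) = e^(−0.1969 × 3.10) = 0.5431
R = 1 / (1 − 0.5431) = 2.189
Css,max = 20.4 × 2.189 = 44.65 ng/mL
Css,min = Css,max × e^(−kτ) = 44.65 × 0.5431 ≈ 24.2 ng/mL

24.2 ng/mL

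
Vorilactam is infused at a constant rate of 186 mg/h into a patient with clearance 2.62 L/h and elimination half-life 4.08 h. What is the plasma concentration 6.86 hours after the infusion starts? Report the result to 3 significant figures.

48.9 mg/L

Css = rate / CL = 186 / 2.62 = 70.99 mg/L
k = ln 2 / 4.08 = 0.1699 h⁻¹
C(t) = Css (1 − e^(−kt)) = 70.99 × (1 − e^(−1.165)) = 70.99 × 0.6882 ≈ 48.9 mg/L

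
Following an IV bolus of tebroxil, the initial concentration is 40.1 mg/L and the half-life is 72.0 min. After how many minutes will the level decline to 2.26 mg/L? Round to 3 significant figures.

299 minutes

k = ln 2 / 72.0 = 0.009627 min⁻¹
C(t) = C₀ e^(−kt)  ⇒  t = ln(C₀/C) / k
t = ln(40.1/2.26) / 0.009627 = 2.876 / 0.009627 ≈ 299 minutes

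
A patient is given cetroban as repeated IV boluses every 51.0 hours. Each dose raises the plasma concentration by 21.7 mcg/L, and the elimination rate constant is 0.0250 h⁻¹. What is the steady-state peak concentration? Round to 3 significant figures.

30.1 mcg/L

Fraction remaining after one interval: e^(−kτ) = e^(−0.02500 × 51.0) = 0.2794
R = 1 / (1 − 0.2794) = 1.388
Css,max = 21.7 × 1.388 ≈ 30.1 mcg/L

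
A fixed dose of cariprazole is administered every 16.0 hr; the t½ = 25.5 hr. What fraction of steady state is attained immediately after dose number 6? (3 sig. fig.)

k = ln 2 / 25.5 = 0.02718 hr⁻¹
f_n = 1 − e^(−nkτ) = 1 − e^(−6 × 0.02718 × 16.0) = 1 − e^(−2.609) = 1 − 0.07357 ≈ 0.926

0.926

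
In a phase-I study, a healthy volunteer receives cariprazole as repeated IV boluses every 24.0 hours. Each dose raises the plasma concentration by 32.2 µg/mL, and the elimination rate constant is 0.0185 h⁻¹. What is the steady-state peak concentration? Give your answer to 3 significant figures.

Fraction remaining after one interval: e^(−kτ) = e^(−0.01850 × 24.0) = 0.6415
R = 1 / (1 − 0.6415) = 2.789
Css,max = 32.2 × 2.789 ≈ 89.8 µg/mL

89.8 µg/mL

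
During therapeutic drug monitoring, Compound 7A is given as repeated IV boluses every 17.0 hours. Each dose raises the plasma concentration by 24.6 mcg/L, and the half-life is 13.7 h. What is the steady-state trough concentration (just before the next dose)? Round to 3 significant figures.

18.0 mcg/L

k = ln 2 / 13.7 = 0.05059 h⁻¹
Fraction remaining after one interval: e^(−kτ) = e^(−0.05059 × 17.0) = 0.4231
R = 1 / (1 − 0.4231) = 1.733
Css,max = 24.6 × 1.733 = 42.64 mcg/L
Css,min = Css,max × e^(−kτ) = 42.64 × 0.4231 ≈ 18.0 mcg/L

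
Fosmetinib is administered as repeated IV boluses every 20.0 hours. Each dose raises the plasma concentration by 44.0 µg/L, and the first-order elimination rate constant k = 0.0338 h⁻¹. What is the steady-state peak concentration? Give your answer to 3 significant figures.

Fraction remaining after one interval: e^(−kτ) = e^(−0.03380 × 20.0) = 0.5086
R = 1 / (1 − 0.5086) = 2.035
Css,max = 44.0 × 2.035 ≈ 89.5 µg/L

89.5 µg/L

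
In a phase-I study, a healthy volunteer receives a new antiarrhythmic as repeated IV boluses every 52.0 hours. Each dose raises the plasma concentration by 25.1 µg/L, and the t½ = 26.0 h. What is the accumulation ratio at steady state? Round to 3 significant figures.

1.33

k = ln 2 / 26.0 = 0.02666 h⁻¹
Fraction remaining after one interval: e^(−kτ) = e^(−0.02666 × 52.0) = 0.2500
R = 1 / (1 − 0.2500) = 1 / 0.7500 ≈ 1.33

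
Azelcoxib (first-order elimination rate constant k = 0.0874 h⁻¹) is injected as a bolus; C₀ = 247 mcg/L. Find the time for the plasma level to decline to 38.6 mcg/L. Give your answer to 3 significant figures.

C(t) = C₀ e^(−kt)  ⇒  t = ln(C₀/C) / k
t = ln(247/38.6) / 0.08740 = 1.856 / 0.08740 ≈ 21.2 hours

21.2 hours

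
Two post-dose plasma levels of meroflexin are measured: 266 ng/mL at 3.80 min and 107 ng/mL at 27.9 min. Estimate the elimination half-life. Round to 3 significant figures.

18.3 minutes

k = ln(C₁/C₂) / (t₂ − t₁) = ln(266/107) / (27.9 − 3.80)
  = 0.9107 / 24.10 = 0.03779 min⁻¹
t½ = ln 2 / k = ln 2 / 0.03779 ≈ 18.3 minutes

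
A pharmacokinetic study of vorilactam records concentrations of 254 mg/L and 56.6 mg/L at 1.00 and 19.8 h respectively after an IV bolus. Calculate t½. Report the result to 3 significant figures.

k = ln(C₁/C₂) / (t₂ − t₁) = ln(254/56.6) / (19.8 − 1.00)
  = 1.501 / 18.80 = 0.07986 h⁻¹
t½ = ln 2 / k = ln 2 / 0.07986 ≈ 8.68 hours

8.68 hours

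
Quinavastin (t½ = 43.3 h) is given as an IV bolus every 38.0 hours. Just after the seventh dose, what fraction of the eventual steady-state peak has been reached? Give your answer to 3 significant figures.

0.986

k = ln 2 / 43.3 = 0.01601 h⁻¹
f_n = 1 − e^(−nkτ) = 1 − e^(−7 × 0.01601 × 38.0) = 1 − e^(−4.258) = 1 − 0.01415 ≈ 0.986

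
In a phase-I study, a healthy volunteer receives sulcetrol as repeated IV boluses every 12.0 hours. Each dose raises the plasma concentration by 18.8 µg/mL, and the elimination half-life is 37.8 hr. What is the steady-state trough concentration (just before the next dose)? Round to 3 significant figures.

76.4 µg/mL

k = ln 2 / 37.8 = 0.01834 hr⁻¹
Fraction remaining after one interval: e^(−kτ) = e^(−0.01834 × 12.0) = 0.8025
R = 1 / (1 − 0.8025) = 5.063
Css,max = 18.8 × 5.063 = 95.18 µg/mL
Css,min = Css,max × e^(−kτ) = 95.18 × 0.8025 ≈ 76.4 µg/mL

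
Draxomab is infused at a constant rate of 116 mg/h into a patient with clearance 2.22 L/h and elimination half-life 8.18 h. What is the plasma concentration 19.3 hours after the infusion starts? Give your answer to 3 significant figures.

Css = rate / CL = 116 / 2.22 = 52.25 µg/mL
k = ln 2 / 8.18 = 0.08474 h⁻¹
C(t) = Css (1 − e^(−kt)) = 52.25 × (1 − e^(−1.635)) = 52.25 × 0.8051 ≈ 42.1 µg/mL

42.1 µg/mL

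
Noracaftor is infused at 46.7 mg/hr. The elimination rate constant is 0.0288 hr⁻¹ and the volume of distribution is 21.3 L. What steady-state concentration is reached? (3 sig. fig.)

76.1 mg/L

CL = k · V = 0.0288 × 21.3 = 0.6134 L/hr
Css = rate / CL = 46.7 / 0.6134 ≈ 76.1 mg/L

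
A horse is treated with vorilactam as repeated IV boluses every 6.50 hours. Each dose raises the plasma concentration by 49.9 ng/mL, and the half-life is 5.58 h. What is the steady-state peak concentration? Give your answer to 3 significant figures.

k = ln 2 / 5.58 = 0.1242 h⁻¹
Fraction remaining after one interval: e^(−kτ) = e^(−0.1242 × 6.50) = 0.4460
R = 1 / (1 − 0.4460) = 1.805
Css,max = 49.9 × 1.805 ≈ 90.1 ng/mL

90.1 ng/mL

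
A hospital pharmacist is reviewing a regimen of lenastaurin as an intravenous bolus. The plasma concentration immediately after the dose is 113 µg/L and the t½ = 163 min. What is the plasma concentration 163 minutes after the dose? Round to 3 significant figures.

k = ln 2 / 163 = 0.004252 min⁻¹
163 min is 1.000 half-lives, so C = 113 × (1/2)^1.000 = 113 × 0.5000 ≈ 56.5 µg/L

56.5 µg/L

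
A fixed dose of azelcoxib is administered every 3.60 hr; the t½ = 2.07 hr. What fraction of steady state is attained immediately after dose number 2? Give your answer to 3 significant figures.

0.910

k = ln 2 / 2.07 = 0.3349 hr⁻¹
f_n = 1 − e^(−nkτ) = 1 − e^(−2 × 0.3349 × 3.60) = 1 − e^(−2.411) = 1 − 0.08973 ≈ 0.910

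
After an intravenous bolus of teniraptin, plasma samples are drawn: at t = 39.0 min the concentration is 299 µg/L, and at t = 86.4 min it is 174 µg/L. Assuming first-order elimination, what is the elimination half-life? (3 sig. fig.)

60.7 minutes

k = ln(C₁/C₂) / (t₂ − t₁) = ln(299/174) / (86.4 − 39.0)
  = 0.5414 / 47.40 = 0.01142 min⁻¹
t½ = ln 2 / k = ln 2 / 0.01142 ≈ 60.7 minutes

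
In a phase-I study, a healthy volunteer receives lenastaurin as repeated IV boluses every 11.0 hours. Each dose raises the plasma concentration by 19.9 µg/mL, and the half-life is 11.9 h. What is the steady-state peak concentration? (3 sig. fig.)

42.1 µg/mL

k = ln 2 / 11.9 = 0.05825 h⁻¹
Fraction remaining after one interval: e^(−kτ) = e^(−0.05825 × 11.0) = 0.5269
R = 1 / (1 − 0.5269) = 2.114
Css,max = 19.9 × 2.114 ≈ 42.1 µg/mL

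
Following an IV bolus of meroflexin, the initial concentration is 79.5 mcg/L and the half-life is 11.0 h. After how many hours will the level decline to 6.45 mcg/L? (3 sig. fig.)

k = ln 2 / 11.0 = 0.06301 h⁻¹
C(t) = C₀ e^(−kt)  ⇒  t = ln(C₀/C) / k
t = ln(79.5/6.45) / 0.06301 = 2.512 / 0.06301 ≈ 39.9 hours

39.9 hours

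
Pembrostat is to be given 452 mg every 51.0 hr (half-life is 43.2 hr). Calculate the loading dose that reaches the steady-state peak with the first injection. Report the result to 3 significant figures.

809 mg

k = ln 2 / 43.2 = 0.01605 hr⁻¹
Accumulation ratio R = 1 / (1 − e^(−kτ)) = 1 / (1 − e^(−0.01605×51.0)) = 1 / (1 − 0.4412) = 1.789
Loading dose = maintenance dose × R = 452 × 1.789 ≈ 809 mg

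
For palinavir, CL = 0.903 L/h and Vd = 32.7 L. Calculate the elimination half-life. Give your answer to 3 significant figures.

k = CL / V = 0.903 / 32.7 = 0.02761 h⁻¹
t½ = ln 2 / k = ln 2 / 0.02761 ≈ 25.1 hours

25.1 hours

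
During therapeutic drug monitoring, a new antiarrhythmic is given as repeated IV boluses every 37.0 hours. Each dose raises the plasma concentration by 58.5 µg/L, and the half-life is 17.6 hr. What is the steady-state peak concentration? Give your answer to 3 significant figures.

76.3 µg/L

k = ln 2 / 17.6 = 0.03938 hr⁻¹
Fraction remaining after one interval: e^(−kτ) = e^(−0.03938 × 37.0) = 0.2329
R = 1 / (1 − 0.2329) = 1.304
Css,max = 58.5 × 1.304 ≈ 76.3 µg/L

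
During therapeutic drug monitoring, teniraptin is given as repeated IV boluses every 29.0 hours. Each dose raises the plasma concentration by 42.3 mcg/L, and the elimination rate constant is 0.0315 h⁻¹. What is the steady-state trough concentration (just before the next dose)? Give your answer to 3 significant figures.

28.3 mcg/L

Fraction remaining after one interval: e^(−kτ) = e^(−0.03150 × 29.0) = 0.4011
R = 1 / (1 − 0.4011) = 1.670
Css,max = 42.3 × 1.670 = 70.63 mcg/L
Css,min = Css,max × e^(−kτ) = 70.63 × 0.4011 ≈ 28.3 mcg/L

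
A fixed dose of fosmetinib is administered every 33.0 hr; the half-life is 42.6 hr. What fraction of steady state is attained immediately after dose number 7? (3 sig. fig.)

0.977

k = ln 2 / 42.6 = 0.01627 hr⁻¹
f_n = 1 − e^(−nkτ) = 1 − e^(−7 × 0.01627 × 33.0) = 1 − e^(−3.759) = 1 − 0.02332 ≈ 0.977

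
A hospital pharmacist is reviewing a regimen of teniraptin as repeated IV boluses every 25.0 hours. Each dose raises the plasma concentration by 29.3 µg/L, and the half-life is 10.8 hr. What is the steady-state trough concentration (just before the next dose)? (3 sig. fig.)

k = ln 2 / 10.8 = 0.06418 hr⁻¹
Fraction remaining after one interval: e^(−kτ) = e^(−0.06418 × 25.0) = 0.2010
R = 1 / (1 − 0.2010) = 1.252
Css,max = 29.3 × 1.252 = 36.67 µg/L
Css,min = Css,max × e^(−kτ) = 36.67 × 0.2010 ≈ 7.37 µg/L

7.37 µg/L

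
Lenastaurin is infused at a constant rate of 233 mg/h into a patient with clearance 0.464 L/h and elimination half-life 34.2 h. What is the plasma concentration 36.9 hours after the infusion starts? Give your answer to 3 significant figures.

Css = rate / CL = 233 / 0.464 = 502.2 mg/L
k = ln 2 / 34.2 = 0.02027 h⁻¹
C(t) = Css (1 − e^(−kt)) = 502.2 × (1 − e^(−0.7479)) = 502.2 × 0.5266 ≈ 264 mg/L

264 mg/L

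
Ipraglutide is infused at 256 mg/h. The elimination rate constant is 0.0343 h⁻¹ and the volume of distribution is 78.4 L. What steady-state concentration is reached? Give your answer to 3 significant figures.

95.2 µg/mL

CL = k · V = 0.0343 × 78.4 = 2.689 L/h
Css = rate / CL = 256 / 2.689 ≈ 95.2 µg/mL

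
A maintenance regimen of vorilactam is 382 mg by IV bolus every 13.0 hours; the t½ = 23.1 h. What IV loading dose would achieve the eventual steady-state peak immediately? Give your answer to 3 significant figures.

1180 mg

k = ln 2 / 23.1 = 0.03001 h⁻¹
Accumulation ratio R = 1 / (1 − e^(−kτ)) = 1 / (1 − e^(−0.03001×13.0)) = 1 / (1 − 0.6770) = 3.096
Loading dose = maintenance dose × R = 382 × 3.096 ≈ 1180 mg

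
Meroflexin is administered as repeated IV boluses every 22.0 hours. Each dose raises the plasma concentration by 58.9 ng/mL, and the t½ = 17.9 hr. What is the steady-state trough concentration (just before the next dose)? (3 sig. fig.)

43.8 ng/mL

k = ln 2 / 17.9 = 0.03872 hr⁻¹
Fraction remaining after one interval: e^(−kτ) = e^(−0.03872 × 22.0) = 0.4266
R = 1 / (1 − 0.4266) = 1.744
Css,max = 58.9 × 1.744 = 102.7 ng/mL
Css,min = Css,max × e^(−kτ) = 102.7 × 0.4266 ≈ 43.8 ng/mL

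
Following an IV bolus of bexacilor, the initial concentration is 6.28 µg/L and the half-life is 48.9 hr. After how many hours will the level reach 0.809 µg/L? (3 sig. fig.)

145 hours

k = ln 2 / 48.9 = 0.01417 hr⁻¹
C(t) = C₀ e^(−kt)  ⇒  t = ln(C₀/C) / k
t = ln(6.28/0.809) / 0.01417 = 2.049 / 0.01417 ≈ 145 hours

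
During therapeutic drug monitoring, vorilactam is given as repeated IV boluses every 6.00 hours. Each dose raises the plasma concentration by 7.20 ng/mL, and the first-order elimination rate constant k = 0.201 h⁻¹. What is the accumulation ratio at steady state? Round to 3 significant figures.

1.43

Fraction remaining after one interval: e^(−kτ) = e^(−0.2010 × 6.00) = 0.2994
R = 1 / (1 − 0.2994) = 1 / 0.7006 ≈ 1.43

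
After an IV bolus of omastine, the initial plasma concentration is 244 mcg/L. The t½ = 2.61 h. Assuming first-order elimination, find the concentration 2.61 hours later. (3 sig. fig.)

122 mcg/L

k = ln 2 / 2.61 = 0.2656 h⁻¹
2.61 h is 1.000 half-lives, so C = 244 × (1/2)^1.000 = 244 × 0.5000 ≈ 122 mcg/L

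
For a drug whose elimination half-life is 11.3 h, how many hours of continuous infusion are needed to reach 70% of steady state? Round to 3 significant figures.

k = ln 2 / 11.3 = 0.06134 h⁻¹
f = 1 − e^(−kt)  ⇒  t = −ln(1 − f) / k
t = −ln(1 − 0.7) / 0.06134 = 1.204 / 0.06134 ≈ 19.6 hours

19.6 hours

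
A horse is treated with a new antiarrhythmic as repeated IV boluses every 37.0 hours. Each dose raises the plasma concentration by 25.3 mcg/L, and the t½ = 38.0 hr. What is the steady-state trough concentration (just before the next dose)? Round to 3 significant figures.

26.2 mcg/L

k = ln 2 / 38.0 = 0.01824 hr⁻¹
Fraction remaining after one interval: e^(−kτ) = e^(−0.01824 × 37.0) = 0.5092
R = 1 / (1 − 0.5092) = 2.038
Css,max = 25.3 × 2.038 = 51.55 mcg/L
Css,min = Css,max × e^(−kτ) = 51.55 × 0.5092 ≈ 26.2 mcg/L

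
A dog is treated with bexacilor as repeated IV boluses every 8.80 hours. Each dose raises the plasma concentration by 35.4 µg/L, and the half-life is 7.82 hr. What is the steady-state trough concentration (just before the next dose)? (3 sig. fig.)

30.0 µg/L

k = ln 2 / 7.82 = 0.08864 hr⁻¹
Fraction remaining after one interval: e^(−kτ) = e^(−0.08864 × 8.80) = 0.4584
R = 1 / (1 − 0.4584) = 1.846
Css,max = 35.4 × 1.846 = 65.36 µg/L
Css,min = Css,max × e^(−kτ) = 65.36 × 0.4584 ≈ 30.0 µg/L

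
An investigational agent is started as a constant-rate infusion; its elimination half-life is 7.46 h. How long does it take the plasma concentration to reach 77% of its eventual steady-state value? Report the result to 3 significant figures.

15.8 hours

k = ln 2 / 7.46 = 0.09292 h⁻¹
f = 1 − e^(−kt)  ⇒  t = −ln(1 − f) / k
t = −ln(1 − 0.77) / 0.09292 = 1.470 / 0.09292 ≈ 15.8 hours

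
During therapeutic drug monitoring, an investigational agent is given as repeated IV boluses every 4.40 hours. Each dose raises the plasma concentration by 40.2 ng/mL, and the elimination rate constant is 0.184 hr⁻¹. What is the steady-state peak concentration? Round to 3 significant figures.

Fraction remaining after one interval: e^(−kτ) = e^(−0.1840 × 4.40) = 0.4450
R = 1 / (1 − 0.4450) = 1.802
Css,max = 40.2 × 1.802 ≈ 72.4 ng/mL

72.4 ng/mL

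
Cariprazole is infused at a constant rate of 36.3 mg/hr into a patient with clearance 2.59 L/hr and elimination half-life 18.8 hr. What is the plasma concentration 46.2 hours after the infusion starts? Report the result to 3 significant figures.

Css = rate / CL = 36.3 / 2.59 = 14.02 mg/L
k = ln 2 / 18.8 = 0.03687 hr⁻¹
C(t) = Css (1 − e^(−kt)) = 14.02 × (1 − e^(−1.703)) = 14.02 × 0.8179 ≈ 11.5 mg/L

11.5 mg/L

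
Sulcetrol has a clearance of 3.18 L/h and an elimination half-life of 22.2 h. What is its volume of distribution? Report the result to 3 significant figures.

k = ln 2 / t½ = ln 2 / 22.2 = 0.03122 h⁻¹
V = CL / k = 3.18 / 0.03122 ≈ 102 L

102 L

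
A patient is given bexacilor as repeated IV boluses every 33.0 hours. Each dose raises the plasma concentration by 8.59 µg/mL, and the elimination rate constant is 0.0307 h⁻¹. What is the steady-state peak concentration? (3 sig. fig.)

Fraction remaining after one interval: e^(−kτ) = e^(−0.03070 × 33.0) = 0.3631
R = 1 / (1 − 0.3631) = 1.570
Css,max = 8.59 × 1.570 ≈ 13.5 µg/mL

13.5 µg/mL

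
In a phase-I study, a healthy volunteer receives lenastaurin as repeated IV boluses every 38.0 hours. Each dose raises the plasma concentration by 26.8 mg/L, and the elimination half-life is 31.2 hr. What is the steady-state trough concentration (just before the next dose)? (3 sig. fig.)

20.2 mg/L

k = ln 2 / 31.2 = 0.02222 hr⁻¹
Fraction remaining after one interval: e^(−kτ) = e^(−0.02222 × 38.0) = 0.4299
R = 1 / (1 − 0.4299) = 1.754
Css,max = 26.8 × 1.754 = 47.01 mg/L
Css,min = Css,max × e^(−kτ) = 47.01 × 0.4299 ≈ 20.2 mg/L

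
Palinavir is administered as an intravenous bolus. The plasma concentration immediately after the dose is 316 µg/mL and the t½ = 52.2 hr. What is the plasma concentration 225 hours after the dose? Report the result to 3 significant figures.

15.9 µg/mL

k = ln 2 / 52.2 = 0.01328 hr⁻¹
225 hr is 4.310 half-lives, so C = 316 × (1/2)^4.310 = 316 × 0.05040 ≈ 15.9 µg/mL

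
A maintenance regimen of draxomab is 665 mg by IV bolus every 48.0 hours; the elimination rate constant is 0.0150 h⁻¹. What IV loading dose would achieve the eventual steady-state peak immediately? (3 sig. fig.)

1300 mg

Accumulation ratio R = 1 / (1 − e^(−kτ)) = 1 / (1 − e^(−0.01500×48.0)) = 1 / (1 − 0.4868) = 1.948
Loading dose = maintenance dose × R = 665 × 1.948 ≈ 1300 mg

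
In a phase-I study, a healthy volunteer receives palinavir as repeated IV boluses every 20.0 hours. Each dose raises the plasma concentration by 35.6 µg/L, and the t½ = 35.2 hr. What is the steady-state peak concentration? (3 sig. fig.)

109 µg/L

k = ln 2 / 35.2 = 0.01969 hr⁻¹
Fraction remaining after one interval: e^(−kτ) = e^(−0.01969 × 20.0) = 0.6745
R = 1 / (1 − 0.6745) = 3.072
Css,max = 35.6 × 3.072 ≈ 109 µg/L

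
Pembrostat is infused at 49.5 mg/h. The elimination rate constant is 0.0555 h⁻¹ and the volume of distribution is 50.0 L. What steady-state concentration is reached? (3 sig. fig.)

17.8 mg/L

CL = k · V = 0.0555 × 50.0 = 2.775 L/h
Css = rate / CL = 49.5 / 2.775 ≈ 17.8 mg/L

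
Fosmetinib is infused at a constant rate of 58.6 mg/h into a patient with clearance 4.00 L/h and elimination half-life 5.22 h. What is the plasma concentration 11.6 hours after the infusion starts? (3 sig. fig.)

11.5 mg/L

Css = rate / CL = 58.6 / 4.00 = 14.65 mg/L
k = ln 2 / 5.22 = 0.1328 h⁻¹
C(t) = Css (1 − e^(−kt)) = 14.65 × (1 − e^(−1.540)) = 14.65 × 0.7857 ≈ 11.5 mg/L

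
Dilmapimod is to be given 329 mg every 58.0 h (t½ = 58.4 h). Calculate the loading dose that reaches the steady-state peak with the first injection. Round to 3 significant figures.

661 mg

k = ln 2 / 58.4 = 0.01187 h⁻¹
Accumulation ratio R = 1 / (1 − e^(−kτ)) = 1 / (1 − e^(−0.01187×58.0)) = 1 / (1 − 0.5024) = 2.010
Loading dose = maintenance dose × R = 329 × 2.010 ≈ 661 mg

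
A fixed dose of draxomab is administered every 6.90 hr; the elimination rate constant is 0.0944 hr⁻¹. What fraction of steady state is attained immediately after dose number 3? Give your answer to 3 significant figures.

f_n = 1 − e^(−nkτ) = 1 − e^(−3 × 0.09440 × 6.90) = 1 − e^(−1.954) = 1 − 0.1417 ≈ 0.858

0.858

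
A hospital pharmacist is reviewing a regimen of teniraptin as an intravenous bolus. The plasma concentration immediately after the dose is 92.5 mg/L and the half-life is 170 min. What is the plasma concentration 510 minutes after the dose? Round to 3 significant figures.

11.6 mg/L

k = ln 2 / 170 = 0.004077 min⁻¹
C(t) = C₀ e^(−kt) = 92.5 × e^(−0.004077 × 510) = 92.5 × e^(−2.079) = 92.5 × 0.1250 ≈ 11.6 mg/L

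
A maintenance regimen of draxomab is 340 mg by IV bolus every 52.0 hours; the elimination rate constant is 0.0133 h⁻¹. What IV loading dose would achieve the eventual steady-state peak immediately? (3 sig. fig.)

681 mg

Accumulation ratio R = 1 / (1 − e^(−kτ)) = 1 / (1 − e^(−0.01330×52.0)) = 1 / (1 − 0.5008) = 2.003
Loading dose = maintenance dose × R = 340 × 2.003 ≈ 681 mg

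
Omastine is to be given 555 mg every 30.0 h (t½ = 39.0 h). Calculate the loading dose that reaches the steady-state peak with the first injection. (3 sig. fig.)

1340 mg

k = ln 2 / 39.0 = 0.01777 h⁻¹
Accumulation ratio R = 1 / (1 − e^(−kτ)) = 1 / (1 − e^(−0.01777×30.0)) = 1 / (1 − 0.5867) = 2.420
Loading dose = maintenance dose × R = 555 × 2.420 ≈ 1340 mg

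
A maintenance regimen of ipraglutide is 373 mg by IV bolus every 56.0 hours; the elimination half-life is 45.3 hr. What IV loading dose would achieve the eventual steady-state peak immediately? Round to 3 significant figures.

k = ln 2 / 45.3 = 0.01530 hr⁻¹
Accumulation ratio R = 1 / (1 − e^(−kτ)) = 1 / (1 − e^(−0.01530×56.0)) = 1 / (1 − 0.4245) = 1.738
Loading dose = maintenance dose × R = 373 × 1.738 ≈ 648 mg

648 mg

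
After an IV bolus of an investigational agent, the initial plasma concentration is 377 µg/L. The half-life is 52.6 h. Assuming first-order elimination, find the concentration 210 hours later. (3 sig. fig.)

23.7 µg/L

k = ln 2 / 52.6 = 0.01318 h⁻¹
C(t) = C₀ e^(−kt) = 377 × e^(−0.01318 × 210) = 377 × e^(−2.767) = 377 × 0.06283 ≈ 23.7 µg/L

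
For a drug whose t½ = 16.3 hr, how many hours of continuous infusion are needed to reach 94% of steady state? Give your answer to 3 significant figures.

66.2 hours

k = ln 2 / 16.3 = 0.04252 hr⁻¹
f = 1 − e^(−kt)  ⇒  t = −ln(1 − f) / k
t = −ln(1 − 0.94) / 0.04252 = 2.813 / 0.04252 ≈ 66.2 hours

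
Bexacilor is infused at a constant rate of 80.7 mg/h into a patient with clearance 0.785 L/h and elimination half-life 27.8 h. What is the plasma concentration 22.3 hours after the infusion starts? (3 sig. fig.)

43.8 µg/mL

Css = rate / CL = 80.7 / 0.785 = 102.8 µg/mL
k = ln 2 / 27.8 = 0.02493 h⁻¹
C(t) = Css (1 − e^(−kt)) = 102.8 × (1 − e^(−0.5560)) = 102.8 × 0.4265 ≈ 43.8 µg/mL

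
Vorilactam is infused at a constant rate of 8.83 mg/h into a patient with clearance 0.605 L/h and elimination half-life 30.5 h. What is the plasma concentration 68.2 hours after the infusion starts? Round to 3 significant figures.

11.5 µg/mL

Css = rate / CL = 8.83 / 0.605 = 14.60 µg/mL
k = ln 2 / 30.5 = 0.02273 h⁻¹
C(t) = Css (1 − e^(−kt)) = 14.60 × (1 − e^(−1.550)) = 14.60 × 0.7877 ≈ 11.5 µg/mL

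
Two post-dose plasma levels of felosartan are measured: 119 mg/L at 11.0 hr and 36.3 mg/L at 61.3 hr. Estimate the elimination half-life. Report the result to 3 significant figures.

k = ln(C₁/C₂) / (t₂ − t₁) = ln(119/36.3) / (61.3 − 11.0)
  = 1.187 / 50.30 = 0.02360 hr⁻¹
t½ = ln 2 / k = ln 2 / 0.02360 ≈ 29.4 hours

29.4 hours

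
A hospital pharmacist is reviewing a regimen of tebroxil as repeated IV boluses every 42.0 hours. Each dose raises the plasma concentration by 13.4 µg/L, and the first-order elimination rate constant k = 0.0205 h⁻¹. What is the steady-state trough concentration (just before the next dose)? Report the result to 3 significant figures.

9.81 µg/L

Fraction remaining after one interval: e^(−kτ) = e^(−0.02050 × 42.0) = 0.4227
R = 1 / (1 − 0.4227) = 1.732
Css,max = 13.4 × 1.732 = 23.21 µg/L
Css,min = Css,max × e^(−kτ) = 23.21 × 0.4227 ≈ 9.81 µg/L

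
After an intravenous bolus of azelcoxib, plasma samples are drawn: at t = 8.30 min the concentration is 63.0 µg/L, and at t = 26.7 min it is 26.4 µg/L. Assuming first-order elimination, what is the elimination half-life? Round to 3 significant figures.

14.7 minutes

k = ln(C₁/C₂) / (t₂ − t₁) = ln(63.0/26.4) / (26.7 − 8.30)
  = 0.8698 / 18.40 = 0.04727 min⁻¹
t½ = ln 2 / k = ln 2 / 0.04727 ≈ 14.7 minutes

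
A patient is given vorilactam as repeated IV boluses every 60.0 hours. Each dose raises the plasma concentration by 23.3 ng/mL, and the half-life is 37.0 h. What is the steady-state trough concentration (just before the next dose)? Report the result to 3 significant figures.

11.2 ng/mL

k = ln 2 / 37.0 = 0.01873 h⁻¹
Fraction remaining after one interval: e^(−kτ) = e^(−0.01873 × 60.0) = 0.3250
R = 1 / (1 − 0.3250) = 1.481
Css,max = 23.3 × 1.481 = 34.52 ng/mL
Css,min = Css,max × e^(−kτ) = 34.52 × 0.3250 ≈ 11.2 ng/mL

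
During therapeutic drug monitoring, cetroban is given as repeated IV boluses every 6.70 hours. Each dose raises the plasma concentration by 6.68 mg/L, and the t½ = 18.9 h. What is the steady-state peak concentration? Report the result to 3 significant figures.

30.7 mg/L

k = ln 2 / 18.9 = 0.03667 h⁻¹
Fraction remaining after one interval: e^(−kτ) = e^(−0.03667 × 6.70) = 0.7821
R = 1 / (1 − 0.7821) = 4.590
Css,max = 6.68 × 4.590 ≈ 30.7 mg/L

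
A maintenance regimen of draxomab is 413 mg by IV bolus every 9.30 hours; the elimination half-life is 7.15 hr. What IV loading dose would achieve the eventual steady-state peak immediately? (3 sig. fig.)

695 mg

k = ln 2 / 7.15 = 0.09694 hr⁻¹
Accumulation ratio R = 1 / (1 − e^(−kτ)) = 1 / (1 − e^(−0.09694×9.30)) = 1 / (1 − 0.4059) = 1.683
Loading dose = maintenance dose × R = 413 × 1.683 ≈ 695 mg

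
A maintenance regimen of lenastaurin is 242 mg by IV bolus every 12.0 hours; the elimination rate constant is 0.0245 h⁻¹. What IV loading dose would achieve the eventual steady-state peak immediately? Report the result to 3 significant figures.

Accumulation ratio R = 1 / (1 − e^(−kτ)) = 1 / (1 − e^(−0.02450×12.0)) = 1 / (1 − 0.7453) = 3.926
Loading dose = maintenance dose × R = 242 × 3.926 ≈ 950 mg

950 mg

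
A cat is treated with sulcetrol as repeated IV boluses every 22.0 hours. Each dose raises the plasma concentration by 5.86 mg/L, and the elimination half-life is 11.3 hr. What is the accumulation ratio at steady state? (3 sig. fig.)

k = ln 2 / 11.3 = 0.06134 hr⁻¹
Fraction remaining after one interval: e^(−kτ) = e^(−0.06134 × 22.0) = 0.2594
R = 1 / (1 − 0.2594) = 1 / 0.7406 ≈ 1.35

1.35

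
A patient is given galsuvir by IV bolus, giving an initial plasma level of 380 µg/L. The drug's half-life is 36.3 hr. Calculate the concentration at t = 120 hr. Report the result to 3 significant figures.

k = ln 2 / 36.3 = 0.01909 hr⁻¹
C(t) = C₀ e^(−kt) = 380 × e^(−0.01909 × 120) = 380 × e^(−2.291) = 380 × 0.1011 ≈ 38.4 µg/L

38.4 µg/L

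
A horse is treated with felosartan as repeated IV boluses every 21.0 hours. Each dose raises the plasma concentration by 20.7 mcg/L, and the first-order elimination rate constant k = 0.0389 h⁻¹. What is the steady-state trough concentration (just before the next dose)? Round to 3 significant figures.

Fraction remaining after one interval: e^(−kτ) = e^(−0.03890 × 21.0) = 0.4418
R = 1 / (1 − 0.4418) = 1.791
Css,max = 20.7 × 1.791 = 37.08 mcg/L
Css,min = Css,max × e^(−kτ) = 37.08 × 0.4418 ≈ 16.4 mcg/L

16.4 mcg/L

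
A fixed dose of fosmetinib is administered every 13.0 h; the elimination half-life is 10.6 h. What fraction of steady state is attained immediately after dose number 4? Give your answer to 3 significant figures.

k = ln 2 / 10.6 = 0.06539 h⁻¹
f_n = 1 − e^(−nkτ) = 1 − e^(−4 × 0.06539 × 13.0) = 1 − e^(−3.400) = 1 − 0.03336 ≈ 0.967

0.967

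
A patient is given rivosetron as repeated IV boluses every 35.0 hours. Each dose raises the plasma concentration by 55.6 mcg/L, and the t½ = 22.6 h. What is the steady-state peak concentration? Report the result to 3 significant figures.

84.5 mcg/L

k = ln 2 / 22.6 = 0.03067 h⁻¹
Fraction remaining after one interval: e^(−kτ) = e^(−0.03067 × 35.0) = 0.3418
R = 1 / (1 − 0.3418) = 1.519
Css,max = 55.6 × 1.519 ≈ 84.5 mcg/L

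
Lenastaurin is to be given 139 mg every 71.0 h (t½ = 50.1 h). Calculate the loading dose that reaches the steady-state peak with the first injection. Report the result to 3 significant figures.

222 mg

k = ln 2 / 50.1 = 0.01384 h⁻¹
Accumulation ratio R = 1 / (1 − e^(−kτ)) = 1 / (1 − e^(−0.01384×71.0)) = 1 / (1 − 0.3744) = 1.599
Loading dose = maintenance dose × R = 139 × 1.599 ≈ 222 mg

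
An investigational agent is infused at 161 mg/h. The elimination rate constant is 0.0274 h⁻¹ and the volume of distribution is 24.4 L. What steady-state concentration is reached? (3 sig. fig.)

241 mg/L

CL = k · V = 0.0274 × 24.4 = 0.6686 L/h
Css = rate / CL = 161 / 0.6686 ≈ 241 mg/L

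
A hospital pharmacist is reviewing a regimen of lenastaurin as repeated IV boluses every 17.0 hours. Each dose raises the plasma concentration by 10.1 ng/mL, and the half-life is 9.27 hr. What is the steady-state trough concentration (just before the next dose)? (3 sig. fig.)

k = ln 2 / 9.27 = 0.07477 hr⁻¹
Fraction remaining after one interval: e^(−kτ) = e^(−0.07477 × 17.0) = 0.2805
R = 1 / (1 − 0.2805) = 1.390
Css,max = 10.1 × 1.390 = 14.04 ng/mL
Css,min = Css,max × e^(−kτ) = 14.04 × 0.2805 ≈ 3.94 ng/mL

3.94 ng/mL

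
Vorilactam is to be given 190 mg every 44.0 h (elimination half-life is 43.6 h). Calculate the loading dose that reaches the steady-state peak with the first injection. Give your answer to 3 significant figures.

k = ln 2 / 43.6 = 0.01590 h⁻¹
Accumulation ratio R = 1 / (1 − e^(−kτ)) = 1 / (1 − e^(−0.01590×44.0)) = 1 / (1 − 0.4968) = 1.987
Loading dose = maintenance dose × R = 190 × 1.987 ≈ 378 mg

378 mg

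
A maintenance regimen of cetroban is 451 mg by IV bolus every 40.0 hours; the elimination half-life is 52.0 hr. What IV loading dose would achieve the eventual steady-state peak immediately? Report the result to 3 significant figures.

1090 mg

k = ln 2 / 52.0 = 0.01333 hr⁻¹
Accumulation ratio R = 1 / (1 − e^(−kτ)) = 1 / (1 − e^(−0.01333×40.0)) = 1 / (1 − 0.5867) = 2.420
Loading dose = maintenance dose × R = 451 × 2.420 ≈ 1090 mg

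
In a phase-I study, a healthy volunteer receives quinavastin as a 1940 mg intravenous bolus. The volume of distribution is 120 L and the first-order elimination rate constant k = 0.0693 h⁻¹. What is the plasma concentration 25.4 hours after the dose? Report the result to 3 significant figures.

C₀ = dose / V = 1940 / 120 = 16.17 µg/mL
C(t) = C₀ e^(−kt) = 16.17 × e^(−0.06930 × 25.4) = 16.17 × e^(−1.760) = 16.17 × 0.1720 ≈ 2.78 µg/mL

2.78 µg/mL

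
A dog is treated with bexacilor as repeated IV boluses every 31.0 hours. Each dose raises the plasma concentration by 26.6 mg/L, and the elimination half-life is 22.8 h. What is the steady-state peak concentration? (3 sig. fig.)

43.6 mg/L

k = ln 2 / 22.8 = 0.03040 h⁻¹
Fraction remaining after one interval: e^(−kτ) = e^(−0.03040 × 31.0) = 0.3897
R = 1 / (1 − 0.3897) = 1.638
Css,max = 26.6 × 1.638 ≈ 43.6 mg/L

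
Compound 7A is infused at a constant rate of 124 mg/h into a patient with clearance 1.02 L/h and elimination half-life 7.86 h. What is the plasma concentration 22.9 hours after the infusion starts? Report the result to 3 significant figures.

105 µg/mL

Css = rate / CL = 124 / 1.02 = 121.6 µg/mL
k = ln 2 / 7.86 = 0.08819 h⁻¹
C(t) = Css (1 − e^(−kt)) = 121.6 × (1 − e^(−2.019)) = 121.6 × 0.8673 ≈ 105 µg/mL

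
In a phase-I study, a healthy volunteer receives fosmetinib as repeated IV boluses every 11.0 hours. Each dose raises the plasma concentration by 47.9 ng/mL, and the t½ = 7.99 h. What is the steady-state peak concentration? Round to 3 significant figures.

77.9 ng/mL

k = ln 2 / 7.99 = 0.08675 h⁻¹
Fraction remaining after one interval: e^(−kτ) = e^(−0.08675 × 11.0) = 0.3851
R = 1 / (1 − 0.3851) = 1.626
Css,max = 47.9 × 1.626 ≈ 77.9 ng/mL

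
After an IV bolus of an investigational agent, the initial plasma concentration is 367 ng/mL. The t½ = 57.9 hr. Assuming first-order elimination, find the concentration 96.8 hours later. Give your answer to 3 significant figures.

k = ln 2 / 57.9 = 0.01197 hr⁻¹
96.8 hr is 1.672 half-lives, so C = 367 × (1/2)^1.672 = 367 × 0.3139 ≈ 115 ng/mL

115 ng/mL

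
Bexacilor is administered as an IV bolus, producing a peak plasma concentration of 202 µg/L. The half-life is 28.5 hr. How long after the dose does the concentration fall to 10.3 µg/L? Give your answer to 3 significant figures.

k = ln 2 / 28.5 = 0.02432 hr⁻¹
C(t) = C₀ e^(−kt)  ⇒  t = ln(C₀/C) / k
t = ln(202/10.3) / 0.02432 = 2.976 / 0.02432 ≈ 122 hours

122 hours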